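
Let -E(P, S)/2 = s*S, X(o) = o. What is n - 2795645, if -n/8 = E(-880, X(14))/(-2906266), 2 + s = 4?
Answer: -4062444006009/1453133 ≈ -2.7956e+6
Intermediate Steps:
s = 2 (s = -2 + 4 = 2)
E(P, S) = -4*S
n = -224/1453133 (n = -8*(-4*14)/(-2906266) = -(-448)*(-1)/2906266 = -8*28/1453133 = -224/1453133 ≈ -0.00015415)
n - 2795645 = -224/1453133 - 2795645 = -4062444006009/1453133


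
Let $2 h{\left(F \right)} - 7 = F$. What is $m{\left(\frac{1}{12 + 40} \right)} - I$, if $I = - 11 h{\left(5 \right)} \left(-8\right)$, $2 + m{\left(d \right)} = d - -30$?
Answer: $- \frac{25999}{52} \approx -499.98$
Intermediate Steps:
$m{\left(d \right)} = 28 + d$ ($m{\left(d \right)} = -2 + \left(d - -30\right) = -2 + \left(d + 30\right) = -2 + \left(30 + d\right) = 28 + d$)
$h{\left(F \right)} = \frac{7}{2} + \frac{F}{2}$
$I = 528$ ($I = - 11 \left(\frac{7}{2} + \frac{1}{2} \cdot 5\right) \left(-8\right) = - 11 \left(\frac{7}{2} + \frac{5}{2}\right) \left(-8\right) = \left(-11\right) 6 \left(-8\right) = \left(-66\right) \left(-8\right) = 528$)
$m{\left(\frac{1}{12 + 40} \right)} - I = \left(28 + \frac{1}{12 + 40}\right) - 528 = \left(28 + \frac{1}{52}\right) - 528 = \frac{1457}{52} - 528 = - \frac{25999}{52}$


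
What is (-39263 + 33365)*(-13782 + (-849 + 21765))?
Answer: -42076332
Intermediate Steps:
(-39263 + 33365)*(-13782 + (-849 + 21765)) = -5898*(-13782 + 20916) = -5898*7134 = -42076332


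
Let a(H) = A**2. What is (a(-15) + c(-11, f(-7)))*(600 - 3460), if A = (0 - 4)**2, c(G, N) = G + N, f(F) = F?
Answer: -680680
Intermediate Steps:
A = 16 (A = (-4)**2 = 16)
a(H) = 256 (a(H) = 16**2 = 256)
(a(-15) + c(-11, f(-7)))*(600 - 3460) = (256 + (-11 - 7))*(600 - 3460) = (256 - 18)*(-2860) = 238*(-2860) = -680680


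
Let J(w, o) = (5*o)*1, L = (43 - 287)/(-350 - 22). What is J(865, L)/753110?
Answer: 61/14007846 ≈ 4.3547e-6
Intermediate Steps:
L = 61/93 (L = -244/(-372) = -244*(-1/372) = 61/93 ≈ 0.65591)
J(w, o) = 5*o
J(865, L)/753110 = (5*(61/93))/753110 = (305/93)*(1/753110) = 61/14007846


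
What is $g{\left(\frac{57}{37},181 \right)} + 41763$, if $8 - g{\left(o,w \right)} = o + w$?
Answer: $\frac{1538773}{37} \approx 41588.0$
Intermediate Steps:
$g{\left(o,w \right)} = 8 - o - w$ ($g{\left(o,w \right)} = 8 - \left(o + w\right) = 8 - o - w$)
$g{\left(\frac{57}{37},181 \right)} + 41763 = \left(8 - \frac{57}{37} - 181\right) + 41763 = - \frac{6458}{37} + 41763 = \frac{1538773}{37}$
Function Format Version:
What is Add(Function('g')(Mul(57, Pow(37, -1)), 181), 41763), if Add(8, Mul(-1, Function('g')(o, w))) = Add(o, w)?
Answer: Rational(1538773, 37) ≈ 41588.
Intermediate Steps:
Function('g')(o, w) = Add(8, Mul(-1, o), Mul(-1, w)) (Function('g')(o, w) = Add(8, Mul(-1, Add(o, w))) = Add(8, Add(Mul(-1, o), Mul(-1, w))) = Add(8, Mul(-1, o), Mul(-1, w)))
Add(Function('g')(Mul(57, Pow(37, -1)), 181), 41763) = Add(Add(8, Mul(-1, Mul(57, Pow(37, -1))), Mul(-1, 181)), 41763) = Add(Add(8, Mul(-1, Mul(57, Rational(1, 37))), -181), 41763) = Add(Add(8, Mul(-1, Rational(57, 37)), -181), 41763) = Add(Add(8, Rational(-57, 37), -181), 41763) = Add(Rational(-6458, 37), 41763) = Rational(1538773, 37)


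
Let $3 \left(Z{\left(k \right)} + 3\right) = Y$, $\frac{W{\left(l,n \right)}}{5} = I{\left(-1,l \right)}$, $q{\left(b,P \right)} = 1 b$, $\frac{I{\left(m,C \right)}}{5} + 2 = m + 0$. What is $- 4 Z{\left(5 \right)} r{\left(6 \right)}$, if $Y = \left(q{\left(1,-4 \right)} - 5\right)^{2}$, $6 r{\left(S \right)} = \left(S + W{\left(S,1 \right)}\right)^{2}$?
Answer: $-7406$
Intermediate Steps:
$I{\left(m,C \right)} = -10 + 5 m$ ($I{\left(m,C \right)} = -10 + 5 \left(m + 0\right) = -10 + 5 m$)
$q{\left(b,P \right)} = b$
$W{\left(l,n \right)} = -75$ ($W{\left(l,n \right)} = 5 \left(-10 + 5 \left(-1\right)\right) = 5 \left(-10 - 5\right) = 5 \left(-15\right) = -75$)
$r{\left(S \right)} = \frac{\left(-75 + S\right)^{2}}{6}$ ($r{\left(S \right)} = \frac{\left(S - 75\right)^{2}}{6} = \frac{\left(-75 + S\right)^{2}}{6}$)
$Y = 16$ ($Y = \left(1 - 5\right)^{2} = \left(-4\right)^{2} = 16$)
$Z{\left(k \right)} = \frac{7}{3}$ ($Z{\left(k \right)} = -3 + \frac{1}{3} \cdot 16 = -3 + \frac{16}{3} = \frac{7}{3}$)
$- 4 Z{\left(5 \right)} r{\left(6 \right)} = \left(-4\right) \frac{7}{3} \frac{\left(-75 + 6\right)^{2}}{6} = - \frac{28 \frac{\left(-69\right)^{2}}{6}}{3} = - \frac{28 \cdot \frac{1}{6} \cdot 4761}{3} = \left(- \frac{28}{3}\right) \frac{1587}{2} = -7406$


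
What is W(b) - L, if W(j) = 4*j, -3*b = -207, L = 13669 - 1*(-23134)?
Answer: -36527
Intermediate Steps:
L = 36803 (L = 13669 + 23134 = 36803)
b = 69 (b = -1/3*(-207) = 69)
W(b) - L = 4*69 - 1*36803 = 276 - 36803 = -36527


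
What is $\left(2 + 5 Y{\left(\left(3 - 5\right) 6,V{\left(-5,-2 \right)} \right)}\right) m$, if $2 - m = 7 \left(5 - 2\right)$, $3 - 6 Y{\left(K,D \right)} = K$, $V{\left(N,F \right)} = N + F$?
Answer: $- \frac{551}{2} \approx -275.5$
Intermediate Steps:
$V{\left(N,F \right)} = F + N$
$Y{\left(K,D \right)} = \frac{1}{2} - \frac{K}{6}$
$m = -19$ ($m = 2 - 7 \left(5 - 2\right) = 2 - 7 \cdot 3 = 2 - 21 = -19$)
$\left(2 + 5 Y{\left(\left(3 - 5\right) 6,V{\left(-5,-2 \right)} \right)}\right) m = \left(2 + 5 \left(\frac{1}{2} - \frac{\left(3 - 5\right) 6}{6}\right)\right) \left(-19\right) = \left(2 + 5 \left(\frac{1}{2} - \frac{\left(-2\right) 6}{6}\right)\right) \left(-19\right) = \left(2 + 5 \left(\frac{1}{2} - -2\right)\right) \left(-19\right) = \left(2 + 5 \left(\frac{1}{2} + 2\right)\right) \left(-19\right) = \left(2 + 5 \cdot \frac{5}{2}\right) \left(-19\right) = \left(2 + \frac{25}{2}\right) \left(-19\right) = \frac{29}{2} \left(-19\right) = - \frac{551}{2}$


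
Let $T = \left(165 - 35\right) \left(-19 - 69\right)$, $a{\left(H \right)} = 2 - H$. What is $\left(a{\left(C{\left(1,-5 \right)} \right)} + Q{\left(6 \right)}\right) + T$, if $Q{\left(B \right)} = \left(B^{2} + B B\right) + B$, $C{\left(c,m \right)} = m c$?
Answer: $-11355$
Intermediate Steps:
$C{\left(c,m \right)} = c m$
$T = -11440$ ($T = 130 \left(-88\right) = -11440$)
$Q{\left(B \right)} = B + 2 B^{2}$ ($Q{\left(B \right)} = \left(B^{2} + B^{2}\right) + B = 2 B^{2} + B = B + 2 B^{2}$)
$\left(a{\left(C{\left(1,-5 \right)} \right)} + Q{\left(6 \right)}\right) + T = \left(\left(2 - 1 \left(-5\right)\right) + 6 \left(1 + 2 \cdot 6\right)\right) - 11440 = \left(\left(2 - -5\right) + 6 \left(1 + 12\right)\right) - 11440 = \left(\left(2 + 5\right) + 6 \cdot 13\right) - 11440 = \left(7 + 78\right) - 11440 = 85 - 11440 = -11355$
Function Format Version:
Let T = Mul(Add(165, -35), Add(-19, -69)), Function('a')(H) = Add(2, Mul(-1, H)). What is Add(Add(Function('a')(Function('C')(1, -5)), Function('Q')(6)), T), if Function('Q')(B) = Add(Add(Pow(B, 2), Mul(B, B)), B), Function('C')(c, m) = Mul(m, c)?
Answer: -11355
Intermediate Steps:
Function('C')(c, m) = Mul(c, m)
T = -11440 (T = Mul(130, -88) = -11440)
Function('Q')(B) = Add(B, Mul(2, Pow(B, 2))) (Function('Q')(B) = Add(Add(Pow(B, 2), Pow(B, 2)), B) = Add(Mul(2, Pow(B, 2)), B) = Add(B, Mul(2, Pow(B, 2))))
Add(Add(Function('a')(Function('C')(1, -5)), Function('Q')(6)), T) = Add(Add(Add(2, Mul(-1, Mul(1, -5))), Mul(6, Add(1, Mul(2, 6)))), -11440) = Add(Add(Add(2, Mul(-1, -5)), Mul(6, Add(1, 12))), -11440) = Add(Add(Add(2, 5), Mul(6, 13)), -11440) = Add(Add(7, 78), -11440) = Add(85, -11440) = -11355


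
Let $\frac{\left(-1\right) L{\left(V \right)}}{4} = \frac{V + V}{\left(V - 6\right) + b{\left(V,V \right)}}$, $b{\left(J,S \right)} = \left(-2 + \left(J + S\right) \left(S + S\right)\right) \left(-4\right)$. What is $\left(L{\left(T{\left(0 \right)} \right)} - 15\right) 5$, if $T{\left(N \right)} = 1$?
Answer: $- \frac{935}{13} \approx -71.923$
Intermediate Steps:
$b{\left(J,S \right)} = 8 - 8 S \left(J + S\right)$ ($b{\left(J,S \right)} = \left(-2 + \left(J + S\right) 2 S\right) \left(-4\right) = \left(-2 + 2 S \left(J + S\right)\right) \left(-4\right) = 8 - 8 S \left(J + S\right)$)
$L{\left(V \right)} = - \frac{8 V}{2 + V - 16 V^{2}}$ ($L{\left(V \right)} = - 4 \frac{V + V}{\left(V - 6\right) - \left(-8 + 8 V^{2} + 8 V V\right)} = - 4 \frac{2 V}{\left(-6 + V\right) - \left(-8 + 16 V^{2}\right)} = - 4 \frac{2 V}{2 + V - 16 V^{2}} = - \frac{8 V}{2 + V - 16 V^{2}}$)
$\left(L{\left(T{\left(0 \right)} \right)} - 15\right) 5 = \left(8 \cdot 1 \frac{1}{-2 - 1 + 16 \cdot 1^{2}} - 15\right) 5 = \left(8 \cdot 1 \frac{1}{-2 - 1 + 16 \cdot 1} - 15\right) 5 = \left(8 \cdot 1 \frac{1}{-2 - 1 + 16} - 15\right) 5 = \left(8 \cdot 1 \cdot \frac{1}{13} - 15\right) 5 = \left(\frac{8}{13} - 15\right) 5 = \left(- \frac{187}{13}\right) 5 = - \frac{935}{13}$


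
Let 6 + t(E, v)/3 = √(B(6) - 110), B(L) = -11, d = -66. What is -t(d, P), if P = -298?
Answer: 18 - 33*I ≈ 18.0 - 33.0*I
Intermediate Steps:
t(E, v) = -18 + 33*I (t(E, v) = -18 + 3*√(-11 - 110) = -18 + 3*√(-121) = -18 + 3*(11*I) = -18 + 33*I)
-t(d, P) = -(-18 + 33*I) = 18 - 33*I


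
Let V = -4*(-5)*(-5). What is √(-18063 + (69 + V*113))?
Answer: I*√29294 ≈ 171.15*I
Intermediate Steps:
V = -100 (V = 20*(-5) = -100)
√(-18063 + (69 + V*113)) = √(-18063 + (69 - 100*113)) = √(-18063 + (69 - 11300)) = √(-18063 - 11231) = √(-29294) = I*√29294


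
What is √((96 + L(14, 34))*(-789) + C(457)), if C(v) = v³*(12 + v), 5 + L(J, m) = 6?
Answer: 2*√11190789046 ≈ 2.1157e+5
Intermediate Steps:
L(J, m) = 1 (L(J, m) = -5 + 6 = 1)
√((96 + L(14, 34))*(-789) + C(457)) = √((96 + 1)*(-789) + 457³*(12 + 457)) = √(97*(-789) + 95443993*469) = √(-76533 + 44763232717) = √44763156184 = 2*√11190789046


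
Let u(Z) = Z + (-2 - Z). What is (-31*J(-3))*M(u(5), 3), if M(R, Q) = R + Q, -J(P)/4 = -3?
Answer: -372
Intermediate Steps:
J(P) = 12 (J(P) = -4*(-3) = 12)
u(Z) = -2
M(R, Q) = Q + R
(-31*J(-3))*M(u(5), 3) = (-31*12)*(3 - 2) = -372*1 = -372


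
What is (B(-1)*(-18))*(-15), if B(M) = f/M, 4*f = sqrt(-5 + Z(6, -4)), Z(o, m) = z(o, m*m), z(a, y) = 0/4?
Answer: -135*I*sqrt(5)/2 ≈ -150.93*I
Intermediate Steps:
z(a, y) = 0 (z(a, y) = 0*(1/4) = 0)
Z(o, m) = 0
f = I*sqrt(5)/4 (f = sqrt(-5 + 0)/4 = sqrt(-5)/4 = (I*sqrt(5))/4 = I*sqrt(5)/4 ≈ 0.55902*I)
B(M) = I*sqrt(5)/(4*M) (B(M) = (I*sqrt(5)/4)/M = I*sqrt(5)/(4*M))
(B(-1)*(-18))*(-15) = (((1/4)*I*sqrt(5)/(-1))*(-18))*(-15) = (((1/4)*I*sqrt(5)*(-1))*(-18))*(-15) = (-I*sqrt(5)/4*(-18))*(-15) = (9*I*sqrt(5)/2)*(-15) = -135*I*sqrt(5)/2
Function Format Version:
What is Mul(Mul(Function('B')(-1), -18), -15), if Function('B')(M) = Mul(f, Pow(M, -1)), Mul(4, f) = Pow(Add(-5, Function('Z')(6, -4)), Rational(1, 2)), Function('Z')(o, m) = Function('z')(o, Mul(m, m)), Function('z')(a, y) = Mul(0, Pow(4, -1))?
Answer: Mul(Rational(-135, 2), I, Pow(5, Rational(1, 2))) ≈ Mul(-150.93, I)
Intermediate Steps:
Function('z')(a, y) = 0 (Function('z')(a, y) = Mul(0, Rational(1, 4)) = 0)
Function('Z')(o, m) = 0
f = Mul(Rational(1, 4), I, Pow(5, Rational(1, 2))) (f = Mul(Rational(1, 4), Pow(Add(-5, 0), Rational(1, 2))) = Mul(Rational(1, 4), Pow(-5, Rational(1, 2))) = Mul(Rational(1, 4), Mul(I, Pow(5, Rational(1, 2)))) = Mul(Rational(1, 4), I, Pow(5, Rational(1, 2))) ≈ Mul(0.55902, I))
Function('B')(M) = Mul(Rational(1, 4), I, Pow(5, Rational(1, 2)), Pow(M, -1)) (Function('B')(M) = Mul(Mul(Rational(1, 4), I, Pow(5, Rational(1, 2))), Pow(M, -1)) = Mul(Rational(1, 4), I, Pow(5, Rational(1, 2)), Pow(M, -1)))
Mul(Mul(Function('B')(-1), -18), -15) = Mul(Mul(Mul(Rational(1, 4), I, Pow(5, Rational(1, 2)), Pow(-1, -1)), -18), -15) = Mul(Mul(Mul(Rational(1, 4), I, Pow(5, Rational(1, 2)), -1), -18), -15) = Mul(Mul(Mul(Rational(-1, 4), I, Pow(5, Rational(1, 2))), -18), -15) = Mul(Mul(Rational(9, 2), I, Pow(5, Rational(1, 2))), -15) = Mul(Rational(-135, 2), I, Pow(5, Rational(1, 2)))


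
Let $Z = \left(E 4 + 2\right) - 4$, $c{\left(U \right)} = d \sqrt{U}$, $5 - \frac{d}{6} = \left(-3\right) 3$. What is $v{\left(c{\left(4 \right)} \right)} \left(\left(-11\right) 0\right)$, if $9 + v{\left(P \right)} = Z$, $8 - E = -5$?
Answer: $0$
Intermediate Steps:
$E = 13$ ($E = 8 - -5 = 8 + 5 = 13$)
$d = 84$ ($d = 30 - 6 \left(\left(-3\right) 3\right) = 30 - -54 = 30 + 54 = 84$)
$c{\left(U \right)} = 84 \sqrt{U}$
$Z = 50$ ($Z = \left(13 \cdot 4 + 2\right) - 4 = \left(52 + 2\right) - 4 = 54 - 4 = 50$)
$v{\left(P \right)} = 41$ ($v{\left(P \right)} = -9 + 50 = 41$)
$v{\left(c{\left(4 \right)} \right)} \left(\left(-11\right) 0\right) = 41 \left(\left(-11\right) 0\right) = 41 \cdot 0 = 0$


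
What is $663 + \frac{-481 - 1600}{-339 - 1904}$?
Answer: $\frac{1489190}{2243} \approx 663.93$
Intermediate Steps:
$663 + \frac{-481 - 1600}{-339 - 1904} = 663 - \frac{2081}{-2243} = 663 - - \frac{2081}{2243} = 663 + \frac{2081}{2243} = \frac{1489190}{2243}$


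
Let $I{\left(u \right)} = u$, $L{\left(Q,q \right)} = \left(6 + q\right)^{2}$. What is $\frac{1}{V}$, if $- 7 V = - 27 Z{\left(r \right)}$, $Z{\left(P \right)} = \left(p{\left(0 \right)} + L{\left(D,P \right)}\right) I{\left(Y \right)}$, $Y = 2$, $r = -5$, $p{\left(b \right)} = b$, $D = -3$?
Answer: $\frac{7}{54} \approx 0.12963$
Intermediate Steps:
$Z{\left(P \right)} = 2 \left(6 + P\right)^{2}$ ($Z{\left(P \right)} = \left(0 + \left(6 + P\right)^{2}\right) 2 = \left(6 + P\right)^{2} \cdot 2 = 2 \left(6 + P\right)^{2}$)
$V = \frac{54}{7}$ ($V = - \frac{\left(-27\right) 2 \left(6 - 5\right)^{2}}{7} = - \frac{\left(-27\right) 2 \cdot 1^{2}}{7} = - \frac{\left(-27\right) 2 \cdot 1}{7} = - \frac{\left(-27\right) 2}{7} = \left(- \frac{1}{7}\right) \left(-54\right) = \frac{54}{7} \approx 7.7143$)
$\frac{1}{V} = \frac{1}{\frac{54}{7}} = \frac{7}{54}$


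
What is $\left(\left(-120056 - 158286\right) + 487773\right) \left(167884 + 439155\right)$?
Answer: $127132784809$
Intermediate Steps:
$\left(\left(-120056 - 158286\right) + 487773\right) \left(167884 + 439155\right) = \left(-278342 + 487773\right) 607039 = 209431 \cdot 607039 = 127132784809$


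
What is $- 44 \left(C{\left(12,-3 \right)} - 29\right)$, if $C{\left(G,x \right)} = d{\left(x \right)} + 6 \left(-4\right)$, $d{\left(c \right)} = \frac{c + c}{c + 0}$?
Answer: $2244$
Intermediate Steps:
$d{\left(c \right)} = 2$ ($d{\left(c \right)} = \frac{2 c}{c} = 2$)
$C{\left(G,x \right)} = -22$ ($C{\left(G,x \right)} = 2 + 6 \left(-4\right) = 2 - 24 = -22$)
$- 44 \left(C{\left(12,-3 \right)} - 29\right) = - 44 \left(-22 - 29\right) = \left(-44\right) \left(-51\right) = 2244$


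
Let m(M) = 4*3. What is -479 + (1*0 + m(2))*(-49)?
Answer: -1067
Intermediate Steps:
m(M) = 12
-479 + (1*0 + m(2))*(-49) = -479 + (1*0 + 12)*(-49) = -479 + (0 + 12)*(-49) = -479 + 12*(-49) = -479 - 588 = -1067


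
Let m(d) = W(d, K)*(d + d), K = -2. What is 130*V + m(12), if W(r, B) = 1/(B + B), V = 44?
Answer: 5714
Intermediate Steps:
W(r, B) = 1/(2*B)
m(d) = -d/2 (m(d) = ((½)/(-2))*(d + d) = ((½)*(-½))*(2*d) = -d/2)
130*V + m(12) = 130*44 - ½*12 = 5720 - 6 = 5714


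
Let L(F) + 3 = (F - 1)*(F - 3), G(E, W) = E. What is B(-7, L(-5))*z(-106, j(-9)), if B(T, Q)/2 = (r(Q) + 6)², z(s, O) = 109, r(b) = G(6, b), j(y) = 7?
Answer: 31392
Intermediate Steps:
r(b) = 6
L(F) = -3 + (-1 + F)*(-3 + F) (L(F) = -3 + (F - 1)*(F - 3) = -3 + (-1 + F)*(-3 + F))
B(T, Q) = 288 (B(T, Q) = 2*(6 + 6)² = 2*12² = 2*144 = 288)
B(-7, L(-5))*z(-106, j(-9)) = 288*109 = 31392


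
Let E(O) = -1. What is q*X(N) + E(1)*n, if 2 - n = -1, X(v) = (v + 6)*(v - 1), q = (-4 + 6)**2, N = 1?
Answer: -3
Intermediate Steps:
q = 4 (q = 2**2 = 4)
X(v) = (-1 + v)*(6 + v) (X(v) = (6 + v)*(-1 + v) = (-1 + v)*(6 + v))
n = 3 (n = 2 - 1*(-1) = 2 + 1 = 3)
q*X(N) + E(1)*n = 4*(-6 + 1**2 + 5*1) - 1*3 = 4*(-6 + 1 + 5) - 3 = 4*0 - 3 = 0 - 3 = -3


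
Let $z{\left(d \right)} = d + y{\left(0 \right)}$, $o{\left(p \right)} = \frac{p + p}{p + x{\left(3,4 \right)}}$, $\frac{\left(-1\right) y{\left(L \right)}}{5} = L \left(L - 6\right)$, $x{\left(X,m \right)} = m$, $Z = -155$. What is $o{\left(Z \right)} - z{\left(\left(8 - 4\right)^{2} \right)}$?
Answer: $- \frac{2106}{151} \approx -13.947$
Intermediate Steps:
$y{\left(L \right)} = - 5 L \left(-6 + L\right)$ ($y{\left(L \right)} = - 5 L \left(L - 6\right) = - 5 L \left(-6 + L\right)$)
$o{\left(p \right)} = \frac{2 p}{4 + p}$ ($o{\left(p \right)} = \frac{p + p}{p + 4} = \frac{2 p}{4 + p}$)
$z{\left(d \right)} = d$ ($z{\left(d \right)} = d + 5 \cdot 0 \left(6 - 0\right) = d + 5 \cdot 0 \left(6 + 0\right) = d + 5 \cdot 0 \cdot 6 = d + 0 = d$)
$o{\left(Z \right)} - z{\left(\left(8 - 4\right)^{2} \right)} = 2 \left(-155\right) \frac{1}{4 - 155} - \left(8 - 4\right)^{2} = 2 \left(-155\right) \frac{1}{-151} - 4^{2} = 2 \left(-155\right) \left(- \frac{1}{151}\right) - 16 = \frac{310}{151} - 16 = - \frac{2106}{151}$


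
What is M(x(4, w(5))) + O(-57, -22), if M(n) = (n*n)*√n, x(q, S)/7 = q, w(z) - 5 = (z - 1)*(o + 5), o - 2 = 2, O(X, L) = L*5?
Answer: -110 + 1568*√7 ≈ 4038.5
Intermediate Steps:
O(X, L) = 5*L
o = 4 (o = 2 + 2 = 4)
w(z) = -4 + 9*z (w(z) = 5 + (z - 1)*(4 + 5) = 5 + (-1 + z)*9 = 5 + (-9 + 9*z) = -4 + 9*z)
x(q, S) = 7*q
M(n) = n^(5/2) (M(n) = n²*√n = n^(5/2))
M(x(4, w(5))) + O(-57, -22) = (7*4)^(5/2) + 5*(-22) = 28^(5/2) - 110 = 1568*√7 - 110 = -110 + 1568*√7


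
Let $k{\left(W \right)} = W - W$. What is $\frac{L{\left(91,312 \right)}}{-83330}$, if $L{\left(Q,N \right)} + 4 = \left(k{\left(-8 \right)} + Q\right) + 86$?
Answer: $- \frac{173}{83330} \approx -0.0020761$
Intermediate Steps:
$k{\left(W \right)} = 0$
$L{\left(Q,N \right)} = 82 + Q$ ($L{\left(Q,N \right)} = -4 + \left(\left(0 + Q\right) + 86\right) = -4 + \left(Q + 86\right) = -4 + \left(86 + Q\right) = 82 + Q$)
$\frac{L{\left(91,312 \right)}}{-83330} = \frac{82 + 91}{-83330} = 173 \left(- \frac{1}{83330}\right) = - \frac{173}{83330}$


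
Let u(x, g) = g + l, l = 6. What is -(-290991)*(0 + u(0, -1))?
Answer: 1454955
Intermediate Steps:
u(x, g) = 6 + g (u(x, g) = g + 6 = 6 + g)
-(-290991)*(0 + u(0, -1)) = -(-290991)*(0 + (6 - 1)) = -(-290991)*(0 + 5) = -(-290991)*5 = -96997*(-15) = 1454955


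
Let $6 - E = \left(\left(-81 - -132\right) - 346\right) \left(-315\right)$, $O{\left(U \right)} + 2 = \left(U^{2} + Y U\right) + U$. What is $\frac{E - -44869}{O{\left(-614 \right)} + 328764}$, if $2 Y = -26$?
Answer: $- \frac{24025}{356563} \approx -0.067379$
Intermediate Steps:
$Y = -13$ ($Y = \frac{1}{2} \left(-26\right) = -13$)
$O{\left(U \right)} = -2 + U^{2} - 12 U$ ($O{\left(U \right)} = -2 + \left(\left(U^{2} - 13 U\right) + U\right) = -2 + \left(U^{2} - 12 U\right) = -2 + U^{2} - 12 U$)
$E = -92919$ ($E = 6 - \left(\left(-81 - -132\right) - 346\right) \left(-315\right) = 6 - \left(\left(-81 + 132\right) - 346\right) \left(-315\right) = 6 - \left(51 - 346\right) \left(-315\right) = 6 - \left(-295\right) \left(-315\right) = 6 - 92925 = -92919$)
$\frac{E - -44869}{O{\left(-614 \right)} + 328764} = \frac{-92919 - -44869}{\left(-2 + \left(-614\right)^{2} - -7368\right) + 328764} = \frac{-92919 + \left(-166290 + 211159\right)}{\left(-2 + 376996 + 7368\right) + 328764} = \frac{-92919 + 44869}{384362 + 328764} = - \frac{48050}{713126} = \left(-48050\right) \frac{1}{713126} = - \frac{24025}{356563}$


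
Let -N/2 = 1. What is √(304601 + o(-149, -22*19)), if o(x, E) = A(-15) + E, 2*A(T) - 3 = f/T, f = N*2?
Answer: √273766170/30 ≈ 551.53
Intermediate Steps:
N = -2 (N = -2*1 = -2)
f = -4 (f = -2*2 = -4)
A(T) = 3/2 - 2/T (A(T) = 3/2 + (-4/T)/2 = 3/2 - 2/T)
o(x, E) = 49/30 + E (o(x, E) = (3/2 - 2/(-15)) + E = (3/2 - 2*(-1/15)) + E = (3/2 + 2/15) + E = 49/30 + E)
√(304601 + o(-149, -22*19)) = √(304601 + (49/30 - 22*19)) = √(304601 + (49/30 - 418)) = √(304601 - 12491/30) = √(9125539/30) = √273766170/30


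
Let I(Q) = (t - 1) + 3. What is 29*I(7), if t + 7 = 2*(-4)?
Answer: -377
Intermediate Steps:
t = -15 (t = -7 + 2*(-4) = -7 - 8 = -15)
I(Q) = -13 (I(Q) = (-15 - 1) + 3 = -16 + 3 = -13)
29*I(7) = 29*(-13) = -377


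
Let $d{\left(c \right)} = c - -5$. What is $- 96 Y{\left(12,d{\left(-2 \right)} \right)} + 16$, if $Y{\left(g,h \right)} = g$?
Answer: $-1136$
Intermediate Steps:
$d{\left(c \right)} = 5 + c$ ($d{\left(c \right)} = c + 5 = 5 + c$)
$- 96 Y{\left(12,d{\left(-2 \right)} \right)} + 16 = \left(-96\right) 12 + 16 = -1152 + 16 = -1136$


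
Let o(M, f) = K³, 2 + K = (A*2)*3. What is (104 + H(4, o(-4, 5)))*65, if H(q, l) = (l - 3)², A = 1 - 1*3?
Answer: 490497345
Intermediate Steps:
A = -2 (A = 1 - 3 = -2)
K = -14 (K = -2 - 2*2*3 = -2 - 4*3 = -2 - 12 = -14)
o(M, f) = -2744 (o(M, f) = (-14)³ = -2744)
H(q, l) = (-3 + l)²
(104 + H(4, o(-4, 5)))*65 = (104 + (-3 - 2744)²)*65 = (104 + (-2747)²)*65 = (104 + 7546009)*65 = 7546113*65 = 490497345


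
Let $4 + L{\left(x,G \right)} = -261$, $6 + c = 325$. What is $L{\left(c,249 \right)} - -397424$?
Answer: $397159$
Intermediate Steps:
$c = 319$ ($c = -6 + 325 = 319$)
$L{\left(x,G \right)} = -265$ ($L{\left(x,G \right)} = -4 - 261 = -265$)
$L{\left(c,249 \right)} - -397424 = -265 - -397424 = -265 + 397424 = 397159$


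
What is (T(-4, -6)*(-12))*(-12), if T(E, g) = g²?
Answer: 5184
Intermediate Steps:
(T(-4, -6)*(-12))*(-12) = ((-6)²*(-12))*(-12) = (36*(-12))*(-12) = -432*(-12) = 5184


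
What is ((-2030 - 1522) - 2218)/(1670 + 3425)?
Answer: -1154/1019 ≈ -1.1325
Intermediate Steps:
((-2030 - 1522) - 2218)/(1670 + 3425) = (-3552 - 2218)/5095 = -5770*1/5095 = -1154/1019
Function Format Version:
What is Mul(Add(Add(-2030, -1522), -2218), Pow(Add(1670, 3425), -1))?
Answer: Rational(-1154, 1019) ≈ -1.1325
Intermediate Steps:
Mul(Add(Add(-2030, -1522), -2218), Pow(Add(1670, 3425), -1)) = Mul(Add(-3552, -2218), Pow(5095, -1)) = Mul(-5770, Rational(1, 5095)) = Rational(-1154, 1019)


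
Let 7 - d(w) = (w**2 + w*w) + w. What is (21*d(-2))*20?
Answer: 420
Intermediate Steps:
d(w) = 7 - w - 2*w**2 (d(w) = 7 - ((w**2 + w*w) + w) = 7 - ((w**2 + w**2) + w) = 7 - (2*w**2 + w) = 7 - (w + 2*w**2) = 7 + (-w - 2*w**2) = 7 - w - 2*w**2)
(21*d(-2))*20 = (21*(7 - 1*(-2) - 2*(-2)**2))*20 = (21*(7 + 2 - 2*4))*20 = (21*(7 + 2 - 8))*20 = (21*1)*20 = 21*20 = 420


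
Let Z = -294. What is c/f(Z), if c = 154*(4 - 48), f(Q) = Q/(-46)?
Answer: -22264/21 ≈ -1060.2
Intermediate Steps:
f(Q) = -Q/46 (f(Q) = Q*(-1/46) = -Q/46)
c = -6776 (c = 154*(-44) = -6776)
c/f(Z) = -6776/((-1/46*(-294))) = -6776/147/23 = -6776*23/147 = -22264/21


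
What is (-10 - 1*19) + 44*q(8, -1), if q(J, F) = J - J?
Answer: -29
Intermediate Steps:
q(J, F) = 0
(-10 - 1*19) + 44*q(8, -1) = (-10 - 1*19) + 44*0 = (-10 - 19) + 0 = -29 + 0 = -29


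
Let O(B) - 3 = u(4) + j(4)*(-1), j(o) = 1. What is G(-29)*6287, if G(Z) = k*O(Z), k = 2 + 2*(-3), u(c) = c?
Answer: -150888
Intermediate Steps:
k = -4 (k = 2 - 6 = -4)
O(B) = 6 (O(B) = 3 + (4 + 1*(-1)) = 3 + (4 - 1) = 3 + 3 = 6)
G(Z) = -24 (G(Z) = -4*6 = -24)
G(-29)*6287 = -24*6287 = -150888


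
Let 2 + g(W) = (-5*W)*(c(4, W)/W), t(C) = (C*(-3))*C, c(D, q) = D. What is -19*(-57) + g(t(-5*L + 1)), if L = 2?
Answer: 1061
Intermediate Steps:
t(C) = -3*C² (t(C) = (-3*C)*C = -3*C²)
g(W) = -22 (g(W) = -2 + (-5*W)*(4/W) = -2 - 20 = -22)
-19*(-57) + g(t(-5*L + 1)) = -19*(-57) - 22 = 1083 - 22 = 1061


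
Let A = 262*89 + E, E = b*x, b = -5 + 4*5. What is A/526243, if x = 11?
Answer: 23483/526243 ≈ 0.044624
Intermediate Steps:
b = 15 (b = -5 + 20 = 15)
E = 165 (E = 15*11 = 165)
A = 23483 (A = 262*89 + 165 = 23318 + 165 = 23483)
A/526243 = 23483/526243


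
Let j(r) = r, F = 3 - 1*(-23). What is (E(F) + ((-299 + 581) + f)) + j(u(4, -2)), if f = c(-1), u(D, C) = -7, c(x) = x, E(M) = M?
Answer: 300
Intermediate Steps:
F = 26 (F = 3 + 23 = 26)
f = -1
(E(F) + ((-299 + 581) + f)) + j(u(4, -2)) = (26 + ((-299 + 581) - 1)) - 7 = (26 + (282 - 1)) - 7 = (26 + 281) - 7 = 307 - 7 = 300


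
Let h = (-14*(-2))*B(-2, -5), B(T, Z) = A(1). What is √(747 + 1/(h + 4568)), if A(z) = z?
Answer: √3944761737/2298 ≈ 27.331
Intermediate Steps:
B(T, Z) = 1
h = 28 (h = -14*(-2)*1 = 28*1 = 28)
√(747 + 1/(h + 4568)) = √(747 + 1/(28 + 4568)) = √(747 + 1/4596) = √(3433213/4596) = √3944761737/2298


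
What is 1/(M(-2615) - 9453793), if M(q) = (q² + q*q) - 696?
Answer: 1/4221961 ≈ 2.3686e-7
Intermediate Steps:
M(q) = -696 + 2*q² (M(q) = (q² + q²) - 696 = 2*q² - 696 = -696 + 2*q²)
1/(M(-2615) - 9453793) = 1/((-696 + 2*(-2615)²) - 9453793) = 1/((-696 + 2*6838225) - 9453793) = 1/((-696 + 13676450) - 9453793) = 1/(13675754 - 9453793) = 1/4221961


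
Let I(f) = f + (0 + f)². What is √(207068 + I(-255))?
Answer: √271838 ≈ 521.38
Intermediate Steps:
I(f) = f + f²
√(207068 + I(-255)) = √(207068 - 255*(1 - 255)) = √(207068 - 255*(-254)) = √(207068 + 64770) = √271838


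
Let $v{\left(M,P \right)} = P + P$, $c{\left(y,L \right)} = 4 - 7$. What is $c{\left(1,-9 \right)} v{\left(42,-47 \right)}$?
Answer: $282$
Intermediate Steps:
$c{\left(y,L \right)} = -3$
$v{\left(M,P \right)} = 2 P$
$c{\left(1,-9 \right)} v{\left(42,-47 \right)} = - 3 \cdot 2 \left(-47\right) = \left(-3\right) \left(-94\right) = 282$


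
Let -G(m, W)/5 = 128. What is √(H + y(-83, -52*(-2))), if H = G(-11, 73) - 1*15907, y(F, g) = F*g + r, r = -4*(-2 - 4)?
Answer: 3*I*√2795 ≈ 158.6*I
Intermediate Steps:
r = 24 (r = -4*(-6) = 24)
G(m, W) = -640 (G(m, W) = -5*128 = -640)
y(F, g) = 24 + F*g (y(F, g) = F*g + 24 = 24 + F*g)
H = -16547 (H = -640 - 1*15907 = -640 - 15907 = -16547)
√(H + y(-83, -52*(-2))) = √(-16547 + (24 - (-4316)*(-2))) = √(-16547 + (24 - 83*104)) = √(-16547 + (24 - 8632)) = √(-16547 - 8608) = √(-25155) = 3*I*√2795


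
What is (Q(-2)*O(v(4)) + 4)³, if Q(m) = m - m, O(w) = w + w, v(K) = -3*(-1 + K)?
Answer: 64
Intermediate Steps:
v(K) = 3 - 3*K
O(w) = 2*w
Q(m) = 0
(Q(-2)*O(v(4)) + 4)³ = (0*(2*(3 - 3*4)) + 4)³ = (0*(2*(3 - 12)) + 4)³ = (0*(2*(-9)) + 4)³ = (0*(-18) + 4)³ = (0 + 4)³ = 4³ = 64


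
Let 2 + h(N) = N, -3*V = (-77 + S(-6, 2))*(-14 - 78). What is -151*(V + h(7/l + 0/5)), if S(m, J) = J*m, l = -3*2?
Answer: 825215/2 ≈ 4.1261e+5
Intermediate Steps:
l = -6
V = -8188/3 (V = -(-77 + 2*(-6))*(-14 - 78)/3 = -(-77 - 12)*(-92)/3 = -(-89)*(-92)/3 = -1/3*8188 = -8188/3 ≈ -2729.3)
h(N) = -2 + N
-151*(V + h(7/l + 0/5)) = -151*(-8188/3 + (-2 + (7/(-6) + 0/5))) = -151*(-8188/3 + (-2 + (7*(-1/6) + 0*(1/5)))) = -151*(-8188/3 + (-2 + (-7/6 + 0))) = -151*(-8188/3 + (-2 - 7/6)) = -151*(-8188/3 - 19/6) = -151*(-5465/2) = 825215/2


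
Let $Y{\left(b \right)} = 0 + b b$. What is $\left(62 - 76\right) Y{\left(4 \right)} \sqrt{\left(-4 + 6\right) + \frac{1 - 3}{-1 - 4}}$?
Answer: $- \frac{448 \sqrt{15}}{5} \approx -347.02$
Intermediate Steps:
$Y{\left(b \right)} = b^{2}$ ($Y{\left(b \right)} = 0 + b^{2} = b^{2}$)
$\left(62 - 76\right) Y{\left(4 \right)} \sqrt{\left(-4 + 6\right) + \frac{1 - 3}{-1 - 4}} = \left(62 - 76\right) 4^{2} \sqrt{\left(-4 + 6\right) + \frac{1 - 3}{-1 - 4}} = \left(-14\right) 16 \sqrt{2 - \frac{2}{-5}} = - 224 \sqrt{2 - - \frac{2}{5}} = - 224 \sqrt{2 + \frac{2}{5}} = - 224 \sqrt{\frac{12}{5}} = - 224 \frac{2 \sqrt{15}}{5} = - \frac{448 \sqrt{15}}{5}$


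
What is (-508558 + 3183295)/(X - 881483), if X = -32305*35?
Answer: -2674737/2012158 ≈ -1.3293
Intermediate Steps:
X = -1130675
(-508558 + 3183295)/(X - 881483) = (-508558 + 3183295)/(-1130675 - 881483) = 2674737/(-2012158) = 2674737*(-1/2012158) = -2674737/2012158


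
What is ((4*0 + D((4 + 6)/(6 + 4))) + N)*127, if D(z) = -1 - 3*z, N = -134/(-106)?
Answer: -18415/53 ≈ -347.45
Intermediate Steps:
N = 67/53 (N = -134*(-1/106) = 67/53 ≈ 1.2642)
((4*0 + D((4 + 6)/(6 + 4))) + N)*127 = ((4*0 + (-1 - 3*(4 + 6)/(6 + 4))) + 67/53)*127 = ((0 + (-1 - 30/10)) + 67/53)*127 = ((0 + (-1 - 3*1)) + 67/53)*127 = ((0 + (-1 - 3)) + 67/53)*127 = ((0 - 4) + 67/53)*127 = (-4 + 67/53)*127 = -145/53*127 = -18415/53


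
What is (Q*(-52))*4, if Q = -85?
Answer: 17680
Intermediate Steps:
(Q*(-52))*4 = -85*(-52)*4 = 4420*4 = 17680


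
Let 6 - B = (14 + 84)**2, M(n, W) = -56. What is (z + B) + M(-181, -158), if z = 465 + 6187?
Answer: -3002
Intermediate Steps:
z = 6652
B = -9598 (B = 6 - (14 + 84)**2 = 6 - 1*98**2 = 6 - 1*9604 = 6 - 9604 = -9598)
(z + B) + M(-181, -158) = (6652 - 9598) - 56 = -2946 - 56 = -3002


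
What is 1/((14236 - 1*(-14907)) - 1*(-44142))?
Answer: 1/73285 ≈ 1.3645e-5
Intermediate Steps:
1/((14236 - 1*(-14907)) - 1*(-44142)) = 1/((14236 + 14907) + 44142) = 1/(29143 + 44142) = 1/73285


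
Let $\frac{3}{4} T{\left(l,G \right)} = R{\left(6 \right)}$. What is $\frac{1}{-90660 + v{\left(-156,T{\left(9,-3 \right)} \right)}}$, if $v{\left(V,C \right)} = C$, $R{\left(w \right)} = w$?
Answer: $- \frac{1}{90652} \approx -1.1031 \cdot 10^{-5}$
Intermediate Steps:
$T{\left(l,G \right)} = 8$ ($T{\left(l,G \right)} = \frac{4}{3} \cdot 6 = 8$)
$\frac{1}{-90660 + v{\left(-156,T{\left(9,-3 \right)} \right)}} = \frac{1}{-90660 + 8} = \frac{1}{-90652} = - \frac{1}{90652}$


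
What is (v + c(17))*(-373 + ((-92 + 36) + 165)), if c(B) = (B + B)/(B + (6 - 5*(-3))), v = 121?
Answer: -611424/19 ≈ -32180.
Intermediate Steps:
c(B) = 2*B/(21 + B) (c(B) = (2*B)/(B + (6 + 15)) = (2*B)/(B + 21) = (2*B)/(21 + B) = 2*B/(21 + B))
(v + c(17))*(-373 + ((-92 + 36) + 165)) = (121 + 2*17/(21 + 17))*(-373 + ((-92 + 36) + 165)) = (121 + 2*17/38)*(-373 + (-56 + 165)) = (121 + 2*17*(1/38))*(-373 + 109) = (121 + 17/19)*(-264) = (2316/19)*(-264) = -611424/19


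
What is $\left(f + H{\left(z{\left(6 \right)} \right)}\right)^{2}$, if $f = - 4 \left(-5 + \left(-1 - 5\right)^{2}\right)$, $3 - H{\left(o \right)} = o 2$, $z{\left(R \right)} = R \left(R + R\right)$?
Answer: $70225$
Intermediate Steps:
$z{\left(R \right)} = 2 R^{2}$ ($z{\left(R \right)} = R 2 R = 2 R^{2}$)
$H{\left(o \right)} = 3 - 2 o$ ($H{\left(o \right)} = 3 - o 2 = 3 - 2 o$)
$f = -124$ ($f = - 4 \left(-5 + \left(-6\right)^{2}\right) = - 4 \left(-5 + 36\right) = \left(-4\right) 31 = -124$)
$\left(f + H{\left(z{\left(6 \right)} \right)}\right)^{2} = \left(-124 + \left(3 - 2 \cdot 2 \cdot 6^{2}\right)\right)^{2} = \left(-124 + \left(3 - 2 \cdot 2 \cdot 36\right)\right)^{2} = \left(-124 + \left(3 - 144\right)\right)^{2} = \left(-124 - 141\right)^{2} = \left(-265\right)^{2} = 70225$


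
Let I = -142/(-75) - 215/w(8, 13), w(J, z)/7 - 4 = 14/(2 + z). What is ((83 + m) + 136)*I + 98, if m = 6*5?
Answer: -12701377/12950 ≈ -980.80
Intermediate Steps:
w(J, z) = 28 + 98/(2 + z) (w(J, z) = 28 + 7*(14/(2 + z)) = 28 + 98/(2 + z))
m = 30
I = -168319/38850 (I = -142/(-75) - 215*(2 + 13)/(14*(11 + 2*13)) = -142*(-1/75) - 215*15/(14*(11 + 26)) = 142/75 - 215/(14*(1/15)*37) = 142/75 - 215/518/15 = 142/75 - 215*15/518 = 142/75 - 3225/518 = -168319/38850 ≈ -4.3325)
((83 + m) + 136)*I + 98 = ((83 + 30) + 136)*(-168319/38850) + 98 = (113 + 136)*(-168319/38850) + 98 = 249*(-168319/38850) + 98 = -13970477/12950 + 98 = -12701377/12950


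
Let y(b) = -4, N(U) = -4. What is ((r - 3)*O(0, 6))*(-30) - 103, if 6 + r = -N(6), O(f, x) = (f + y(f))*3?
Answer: -1903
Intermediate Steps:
O(f, x) = -12 + 3*f (O(f, x) = (f - 4)*3 = (-4 + f)*3 = -12 + 3*f)
r = -2 (r = -6 - 1*(-4) = -6 + 4 = -2)
((r - 3)*O(0, 6))*(-30) - 103 = ((-2 - 3)*(-12 + 3*0))*(-30) - 103 = -5*(-12 + 0)*(-30) - 103 = -5*(-12)*(-30) - 103 = 60*(-30) - 103 = -1800 - 103 = -1903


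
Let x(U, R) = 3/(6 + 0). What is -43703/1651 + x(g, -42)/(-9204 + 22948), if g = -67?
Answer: -1201306413/45382688 ≈ -26.471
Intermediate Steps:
x(U, R) = 1/2 (x(U, R) = 3/6 = (1/6)*3 = 1/2)
-43703/1651 + x(g, -42)/(-9204 + 22948) = -43703/1651 + 1/(2*(-9204 + 22948)) = -43703*1/1651 + (1/2)/13744 = -43703/1651 + (1/2)*(1/13744) = -43703/1651 + 1/27488 = -1201306413/45382688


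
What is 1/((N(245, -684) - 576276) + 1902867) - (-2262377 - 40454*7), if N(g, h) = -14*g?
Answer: 3368179099356/1323161 ≈ 2.5456e+6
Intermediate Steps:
1/((N(245, -684) - 576276) + 1902867) - (-2262377 - 40454*7) = 1/((-14*245 - 576276) + 1902867) - (-2262377 - 40454*7) = 1/((-3430 - 576276) + 1902867) - (-2262377 - 283178) = 1/(-579706 + 1902867) - 1*(-2545555) = 1/1323161 + 2545555 = 3368179099356/1323161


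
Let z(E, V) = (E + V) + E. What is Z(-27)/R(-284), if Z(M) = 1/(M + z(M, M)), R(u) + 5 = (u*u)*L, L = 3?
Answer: -1/26132004 ≈ -3.8267e-8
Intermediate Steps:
R(u) = -5 + 3*u**2 (R(u) = -5 + (u*u)*3 = -5 + u**2*3 = -5 + 3*u**2)
z(E, V) = V + 2*E
Z(M) = 1/(4*M) (Z(M) = 1/(M + (M + 2*M)) = 1/(M + 3*M) = 1/(4*M))
Z(-27)/R(-284) = ((1/4)/(-27))/(-5 + 3*(-284)**2) = ((1/4)*(-1/27))/(-5 + 3*80656) = -1/(108*(-5 + 241968)) = -1/108/241963 = -1/108*1/241963 = -1/26132004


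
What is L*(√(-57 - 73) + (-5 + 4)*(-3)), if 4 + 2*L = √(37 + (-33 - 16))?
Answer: -(2 - I*√3)*(3 + I*√130) ≈ -25.748 - 17.607*I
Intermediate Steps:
L = -2 + I*√3 (L = -2 + √(37 + (-33 - 16))/2 = -2 + √(37 - 49)/2 = -2 + √(-12)/2 = -2 + (2*I*√3)/2 = -2 + I*√3 ≈ -2.0 + 1.732*I)
L*(√(-57 - 73) + (-5 + 4)*(-3)) = (-2 + I*√3)*(√(-57 - 73) + (-5 + 4)*(-3)) = (-2 + I*√3)*(√(-130) - 1*(-3)) = (-2 + I*√3)*(I*√130 + 3) = (-2 + I*√3)*(3 + I*√130)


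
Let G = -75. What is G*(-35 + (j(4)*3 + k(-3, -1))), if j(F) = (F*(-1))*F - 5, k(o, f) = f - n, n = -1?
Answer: 7350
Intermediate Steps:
k(o, f) = 1 + f (k(o, f) = f - 1*(-1) = f + 1 = 1 + f)
j(F) = -5 - F² (j(F) = (-F)*F - 5 = -F² - 5 = -5 - F²)
G*(-35 + (j(4)*3 + k(-3, -1))) = -75*(-35 + ((-5 - 1*4²)*3 + (1 - 1))) = -75*(-35 + ((-5 - 1*16)*3 + 0)) = -75*(-35 + ((-5 - 16)*3 + 0)) = -75*(-35 + (-21*3 + 0)) = -75*(-35 + (-63 + 0)) = -75*(-35 - 63) = -75*(-98) = 7350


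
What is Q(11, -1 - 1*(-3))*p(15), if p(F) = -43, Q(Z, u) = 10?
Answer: -430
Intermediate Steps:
Q(11, -1 - 1*(-3))*p(15) = 10*(-43) = -430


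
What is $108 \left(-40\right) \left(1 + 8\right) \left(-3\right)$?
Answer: $116640$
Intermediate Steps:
$108 \left(-40\right) \left(1 + 8\right) \left(-3\right) = - 4320 \cdot 9 \left(-3\right) = \left(-4320\right) \left(-27\right) = 116640$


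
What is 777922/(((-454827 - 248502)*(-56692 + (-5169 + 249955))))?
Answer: -388961/66145982463 ≈ -5.8803e-6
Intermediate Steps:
777922/(((-454827 - 248502)*(-56692 + (-5169 + 249955)))) = 777922/((-703329*(-56692 + 244786))) = 777922/((-703329*188094)) = 777922/(-132291964926) = 777922*(-1/132291964926) = -388961/66145982463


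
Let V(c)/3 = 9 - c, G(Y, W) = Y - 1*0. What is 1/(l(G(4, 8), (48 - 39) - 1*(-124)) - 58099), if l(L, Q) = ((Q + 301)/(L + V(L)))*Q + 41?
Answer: -1/55020 ≈ -1.8175e-5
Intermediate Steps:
G(Y, W) = Y (G(Y, W) = Y + 0 = Y)
V(c) = 27 - 3*c (V(c) = 3*(9 - c) = 27 - 3*c)
l(L, Q) = 41 + Q*(301 + Q)/(27 - 2*L) (l(L, Q) = ((Q + 301)/(L + (27 - 3*L)))*Q + 41 = ((301 + Q)/(27 - 2*L))*Q + 41 = Q*(301 + Q)/(27 - 2*L) + 41 = 41 + Q*(301 + Q)/(27 - 2*L))
1/(l(G(4, 8), (48 - 39) - 1*(-124)) - 58099) = 1/((-1107 - ((48 - 39) - 1*(-124))² - 301*((48 - 39) - 1*(-124)) + 82*4)/(-27 + 2*4) - 58099) = 1/((-1107 - (9 + 124)² - 301*(9 + 124) + 328)/(-27 + 8) - 58099) = 1/((-1107 - 1*133² - 301*133 + 328)/(-19) - 58099) = 1/(-(-1107 - 1*17689 - 40033 + 328)/19 - 58099) = 1/(-(-1107 - 17689 - 40033 + 328)/19 - 58099) = 1/(-1/19*(-58501) - 58099) = 1/(3079 - 58099) = 1/(-55020) = -1/55020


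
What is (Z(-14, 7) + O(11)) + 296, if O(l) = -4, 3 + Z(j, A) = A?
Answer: 296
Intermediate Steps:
Z(j, A) = -3 + A
(Z(-14, 7) + O(11)) + 296 = ((-3 + 7) - 4) + 296 = (4 - 4) + 296 = 0 + 296 = 296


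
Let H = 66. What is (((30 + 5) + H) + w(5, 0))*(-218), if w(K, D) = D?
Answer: -22018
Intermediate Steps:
(((30 + 5) + H) + w(5, 0))*(-218) = (((30 + 5) + 66) + 0)*(-218) = ((35 + 66) + 0)*(-218) = (101 + 0)*(-218) = 101*(-218) = -22018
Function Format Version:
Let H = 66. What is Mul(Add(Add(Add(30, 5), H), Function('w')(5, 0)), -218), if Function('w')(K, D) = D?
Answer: -22018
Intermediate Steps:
Mul(Add(Add(Add(30, 5), H), Function('w')(5, 0)), -218) = Mul(Add(Add(Add(30, 5), 66), 0), -218) = Mul(Add(Add(35, 66), 0), -218) = Mul(Add(101, 0), -218) = Mul(101, -218) = -22018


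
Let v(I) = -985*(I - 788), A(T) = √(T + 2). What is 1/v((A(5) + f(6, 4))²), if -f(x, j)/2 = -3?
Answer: 149/109141349 + 12*√7/545706745 ≈ 1.4234e-6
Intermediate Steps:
A(T) = √(2 + T)
f(x, j) = 6 (f(x, j) = -2*(-3) = 6)
v(I) = 776180 - 985*I (v(I) = -985*(-788 + I) = 776180 - 985*I)
1/v((A(5) + f(6, 4))²) = 1/(776180 - 985*(√(2 + 5) + 6)²) = 1/(776180 - 985*(√7 + 6)²) = 1/(776180 - 985*(6 + √7)²)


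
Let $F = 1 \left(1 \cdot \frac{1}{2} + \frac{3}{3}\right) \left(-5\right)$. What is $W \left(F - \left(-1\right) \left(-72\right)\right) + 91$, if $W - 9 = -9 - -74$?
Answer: $-5792$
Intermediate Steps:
$F = - \frac{15}{2}$ ($F = 1 \left(1 \cdot \frac{1}{2} + 3 \cdot \frac{1}{3}\right) \left(-5\right) = 1 \left(\frac{1}{2} + 1\right) \left(-5\right) = 1 \cdot \frac{3}{2} \left(-5\right) = \frac{3}{2} \left(-5\right) = - \frac{15}{2} \approx -7.5$)
$W = 74$ ($W = 9 - -65 = 9 + \left(-9 + 74\right) = 9 + 65 = 74$)
$W \left(F - \left(-1\right) \left(-72\right)\right) + 91 = 74 \left(- \frac{15}{2} - \left(-1\right) \left(-72\right)\right) + 91 = 74 \left(- \frac{15}{2} - 72\right) + 91 = 74 \left(- \frac{159}{2}\right) + 91 = -5883 + 91 = -5792$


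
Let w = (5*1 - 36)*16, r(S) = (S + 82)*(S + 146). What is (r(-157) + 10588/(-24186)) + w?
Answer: 3973303/12093 ≈ 328.56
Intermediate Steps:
r(S) = (82 + S)*(146 + S)
w = -496 (w = (5 - 36)*16 = -31*16 = -496)
(r(-157) + 10588/(-24186)) + w = ((11972 + (-157)**2 + 228*(-157)) + 10588/(-24186)) - 496 = ((11972 + 24649 - 35796) + 10588*(-1/24186)) - 496 = (825 - 5294/12093) - 496 = 9971431/12093 - 496 = 3973303/12093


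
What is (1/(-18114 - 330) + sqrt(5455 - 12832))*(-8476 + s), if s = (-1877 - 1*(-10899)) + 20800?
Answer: -10673/9222 + 21346*I*sqrt(7377) ≈ -1.1573 + 1.8334e+6*I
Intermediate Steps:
s = 29822 (s = (-1877 + 10899) + 20800 = 9022 + 20800 = 29822)
(1/(-18114 - 330) + sqrt(5455 - 12832))*(-8476 + s) = (1/(-18114 - 330) + sqrt(5455 - 12832))*(-8476 + 29822) = (1/(-18444) + sqrt(-7377))*21346 = (-1/18444 + I*sqrt(7377))*21346 = -10673/9222 + 21346*I*sqrt(7377)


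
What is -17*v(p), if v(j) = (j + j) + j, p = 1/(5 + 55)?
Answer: -17/20 ≈ -0.85000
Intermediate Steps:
p = 1/60 ≈ 0.016667
v(j) = 3*j (v(j) = 2*j + j = 3*j)
-17*v(p) = -51/60 = -17*1/20 = -17/20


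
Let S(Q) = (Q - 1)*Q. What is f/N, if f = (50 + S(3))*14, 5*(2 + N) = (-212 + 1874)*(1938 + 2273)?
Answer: 245/437417 ≈ 0.00056011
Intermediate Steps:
S(Q) = Q*(-1 + Q) (S(Q) = (-1 + Q)*Q = Q*(-1 + Q))
N = 6998672/5 (N = -2 + ((-212 + 1874)*(1938 + 2273))/5 = -2 + (1662*4211)/5 = -2 + (1/5)*6998682 = -2 + 6998682/5 = 6998672/5 ≈ 1.3997e+6)
f = 784 (f = (50 + 3*(-1 + 3))*14 = (50 + 3*2)*14 = (50 + 6)*14 = 56*14 = 784)
f/N = 784/(6998672/5) = 784*(5/6998672) = 245/437417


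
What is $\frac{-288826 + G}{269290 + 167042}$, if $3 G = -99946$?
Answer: $- \frac{241606}{327249} \approx -0.73829$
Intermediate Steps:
$G = - \frac{99946}{3}$ ($G = \frac{1}{3} \left(-99946\right) = - \frac{99946}{3} \approx -33315.0$)
$\frac{-288826 + G}{269290 + 167042} = \frac{-288826 - \frac{99946}{3}}{269290 + 167042} = - \frac{966424}{3 \cdot 436332} = \left(- \frac{966424}{3}\right) \frac{1}{436332} = - \frac{241606}{327249}$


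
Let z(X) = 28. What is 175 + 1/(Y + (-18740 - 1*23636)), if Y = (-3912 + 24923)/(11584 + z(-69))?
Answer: 86108581063/492049101 ≈ 175.00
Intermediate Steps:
Y = 21011/11612 (Y = (-3912 + 24923)/(11584 + 28) = 21011/11612 ≈ 1.8094)
175 + 1/(Y + (-18740 - 1*23636)) = 175 + 1/(21011/11612 + (-18740 - 1*23636)) = 175 + 1/(21011/11612 + (-18740 - 23636)) = 175 + 1/(21011/11612 - 42376) = 175 + 1/(-492049101/11612) = 175 - 11612/492049101 = 86108581063/492049101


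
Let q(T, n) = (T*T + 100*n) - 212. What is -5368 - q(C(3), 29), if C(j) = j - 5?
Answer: -8060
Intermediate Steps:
C(j) = -5 + j
q(T, n) = -212 + T**2 + 100*n (q(T, n) = (T**2 + 100*n) - 212 = -212 + T**2 + 100*n)
-5368 - q(C(3), 29) = -5368 - (-212 + (-5 + 3)**2 + 100*29) = -5368 - (-212 + (-2)**2 + 2900) = -5368 - (-212 + 4 + 2900) = -5368 - 1*2692 = -5368 - 2692 = -8060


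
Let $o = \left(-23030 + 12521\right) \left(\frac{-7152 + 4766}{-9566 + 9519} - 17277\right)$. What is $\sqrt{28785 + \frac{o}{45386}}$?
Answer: $\frac{\sqrt{1232478775199634}}{193922} \approx 181.04$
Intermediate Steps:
$o = \frac{8508433197}{47}$ ($o = - 10509 \left(- \frac{2386}{-47} - 17277\right) = - 10509 \left(\left(-2386\right) \left(- \frac{1}{47}\right) - 17277\right) = - 10509 \left(\frac{2386}{47} - 17277\right) = \left(-10509\right) \left(- \frac{809633}{47}\right) = \frac{8508433197}{47} \approx 1.8103 \cdot 10^{8}$)
$\sqrt{28785 + \frac{o}{45386}} = \sqrt{28785 + \frac{8508433197}{47 \cdot 45386}} = \sqrt{28785 + \frac{8508433197}{47} \cdot \frac{1}{45386}} = \sqrt{28785 + \frac{773493927}{193922}} = \sqrt{\frac{6355538697}{193922}} = \frac{\sqrt{1232478775199634}}{193922}$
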